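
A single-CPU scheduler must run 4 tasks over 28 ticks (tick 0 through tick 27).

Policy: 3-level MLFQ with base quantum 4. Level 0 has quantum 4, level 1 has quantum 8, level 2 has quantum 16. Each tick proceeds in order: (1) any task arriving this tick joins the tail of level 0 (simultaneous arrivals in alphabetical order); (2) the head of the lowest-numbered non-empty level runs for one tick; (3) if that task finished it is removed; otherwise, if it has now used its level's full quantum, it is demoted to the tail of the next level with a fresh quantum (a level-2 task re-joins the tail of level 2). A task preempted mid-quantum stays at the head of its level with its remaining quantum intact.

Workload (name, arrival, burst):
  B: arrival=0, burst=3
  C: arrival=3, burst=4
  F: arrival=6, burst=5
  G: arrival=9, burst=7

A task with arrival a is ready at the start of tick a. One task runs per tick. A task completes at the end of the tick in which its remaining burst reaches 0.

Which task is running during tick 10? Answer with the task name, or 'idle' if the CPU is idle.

t=0: L0/L1/L2 = B/-/- → run B
t=1: L0/L1/L2 = B/-/- → run B
t=2: L0/L1/L2 = B/-/- → run B
t=3: L0/L1/L2 = C/-/- → run C
t=4: L0/L1/L2 = C/-/- → run C
t=5: L0/L1/L2 = C/-/- → run C
t=6: L0/L1/L2 = CF/-/- → run C
t=7: L0/L1/L2 = F/-/- → run F
t=8: L0/L1/L2 = F/-/- → run F
t=9: L0/L1/L2 = FG/-/- → run F
t=10: L0/L1/L2 = FG/-/- → run F
t=11: L0/L1/L2 = G/F/- → run G
t=12: L0/L1/L2 = G/F/- → run G
t=13: L0/L1/L2 = G/F/- → run G
t=14: L0/L1/L2 = G/F/- → run G
t=15: L0/L1/L2 = -/FG/- → run F
t=16: L0/L1/L2 = -/G/- → run G
t=17: L0/L1/L2 = -/G/- → run G
t=18: L0/L1/L2 = -/G/- → run G
t=19: (idle)
t=20: (idle)
t=21: (idle)
t=22: (idle)
t=23: (idle)
t=24: (idle)
t=25: (idle)
t=26: (idle)
t=27: (idle)

running at tick 10 = F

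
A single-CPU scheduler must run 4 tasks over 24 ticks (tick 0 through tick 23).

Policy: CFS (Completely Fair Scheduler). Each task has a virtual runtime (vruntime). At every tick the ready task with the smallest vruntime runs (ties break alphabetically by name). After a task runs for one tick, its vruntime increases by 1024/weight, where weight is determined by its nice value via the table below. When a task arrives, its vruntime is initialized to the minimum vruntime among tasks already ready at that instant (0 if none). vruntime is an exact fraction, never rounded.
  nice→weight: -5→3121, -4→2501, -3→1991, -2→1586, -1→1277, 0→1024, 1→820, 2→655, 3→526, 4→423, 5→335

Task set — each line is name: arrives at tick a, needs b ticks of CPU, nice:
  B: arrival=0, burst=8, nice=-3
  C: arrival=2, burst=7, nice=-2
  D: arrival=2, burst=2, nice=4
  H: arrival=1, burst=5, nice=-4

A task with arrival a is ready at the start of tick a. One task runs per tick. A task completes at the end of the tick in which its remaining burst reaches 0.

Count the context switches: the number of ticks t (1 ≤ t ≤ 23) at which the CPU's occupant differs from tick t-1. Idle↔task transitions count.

context switches = 19

t=0: vr[B=0] → run B
t=1: vr[B=1024/1991 H=1024/1991] → run B
t=2: vr[B=2048/1991 C=1024/1991 D=1024/1991 H=1024/1991] → run C
t=3: vr[B=2048/1991 C=1831424/1578863 D=1024/1991 H=1024/1991] → run D
t=4: vr[B=2048/1991 C=1831424/1578863 D=2471936/842193 H=1024/1991] → run H
t=5: vr[B=2048/1991 C=1831424/1578863 D=2471936/842193 H=4599808/4979491] → run H
t=6: vr[B=2048/1991 C=1831424/1578863 D=2471936/842193 H=6638592/4979491] → run B
t=7: vr[B=3072/1991 C=1831424/1578863 D=2471936/842193 H=6638592/4979491] → run C
t=8: vr[B=3072/1991 C=2850816/1578863 D=2471936/842193 H=6638592/4979491] → run H
t=9: vr[B=3072/1991 C=2850816/1578863 D=2471936/842193 H=8677376/4979491] → run B
t=10: vr[B=4096/1991 C=2850816/1578863 D=2471936/842193 H=8677376/4979491] → run H
t=11: vr[B=4096/1991 C=2850816/1578863 D=2471936/842193 H=10716160/4979491] → run C
t=12: vr[B=4096/1991 C=3870208/1578863 D=2471936/842193 H=10716160/4979491] → run B
t=13: vr[B=5120/1991 C=3870208/1578863 D=2471936/842193 H=10716160/4979491] → run H
t=14: vr[B=5120/1991 C=3870208/1578863 D=2471936/842193] → run C
t=15: vr[B=5120/1991 C=4889600/1578863 D=2471936/842193] → run B
t=16: vr[B=6144/1991 C=4889600/1578863 D=2471936/842193] → run D
t=17: vr[B=6144/1991 C=4889600/1578863] → run B
t=18: vr[B=7168/1991 C=4889600/1578863] → run C
t=19: vr[B=7168/1991 C=5908992/1578863] → run B
t=20: vr[C=5908992/1578863] → run C
t=21: vr[C=6928384/1578863] → run C
t=22: (idle)
t=23: (idle)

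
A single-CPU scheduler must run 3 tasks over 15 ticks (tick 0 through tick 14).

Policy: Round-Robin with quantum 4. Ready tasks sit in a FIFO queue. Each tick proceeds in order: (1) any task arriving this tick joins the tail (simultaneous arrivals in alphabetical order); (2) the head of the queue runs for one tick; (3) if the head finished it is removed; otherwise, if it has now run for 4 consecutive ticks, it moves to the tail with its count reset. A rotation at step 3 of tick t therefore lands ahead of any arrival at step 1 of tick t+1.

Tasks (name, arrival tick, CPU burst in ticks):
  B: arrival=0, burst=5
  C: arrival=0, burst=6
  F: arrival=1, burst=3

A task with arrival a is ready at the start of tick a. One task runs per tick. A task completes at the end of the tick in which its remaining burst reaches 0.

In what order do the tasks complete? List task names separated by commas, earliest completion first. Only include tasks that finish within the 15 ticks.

completion order = F, B, C

t=0: queue=[B,C] q_used=0 → run B
t=1: queue=[B,C,F] q_used=1 → run B
t=2: queue=[B,C,F] q_used=2 → run B
t=3: queue=[B,C,F] q_used=3 → run B
t=4: queue=[C,F,B] q_used=0 → run C
t=5: queue=[C,F,B] q_used=1 → run C
t=6: queue=[C,F,B] q_used=2 → run C
t=7: queue=[C,F,B] q_used=3 → run C
t=8: queue=[F,B,C] q_used=0 → run F
t=9: queue=[F,B,C] q_used=1 → run F
t=10: queue=[F,B,C] q_used=2 → run F
t=11: queue=[B,C] q_used=0 → run B
t=12: queue=[C] q_used=0 → run C
t=13: queue=[C] q_used=1 → run C
t=14: (idle)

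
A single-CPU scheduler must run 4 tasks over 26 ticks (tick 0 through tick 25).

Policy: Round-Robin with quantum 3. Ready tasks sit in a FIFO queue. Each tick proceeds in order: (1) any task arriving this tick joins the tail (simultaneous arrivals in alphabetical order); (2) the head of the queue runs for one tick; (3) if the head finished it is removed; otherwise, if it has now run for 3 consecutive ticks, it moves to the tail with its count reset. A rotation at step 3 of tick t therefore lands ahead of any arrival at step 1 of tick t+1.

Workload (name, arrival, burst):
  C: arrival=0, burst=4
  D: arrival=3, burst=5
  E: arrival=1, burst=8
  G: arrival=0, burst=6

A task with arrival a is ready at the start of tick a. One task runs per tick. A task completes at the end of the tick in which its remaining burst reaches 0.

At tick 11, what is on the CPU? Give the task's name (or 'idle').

t=0: queue=[C,G] q_used=0 → run C
t=1: queue=[C,G,E] q_used=1 → run C
t=2: queue=[C,G,E] q_used=2 → run C
t=3: queue=[G,E,C,D] q_used=0 → run G
t=4: queue=[G,E,C,D] q_used=1 → run G
t=5: queue=[G,E,C,D] q_used=2 → run G
t=6: queue=[E,C,D,G] q_used=0 → run E
t=7: queue=[E,C,D,G] q_used=1 → run E
t=8: queue=[E,C,D,G] q_used=2 → run E
t=9: queue=[C,D,G,E] q_used=0 → run C
t=10: queue=[D,G,E] q_used=0 → run D
t=11: queue=[D,G,E] q_used=1 → run D
t=12: queue=[D,G,E] q_used=2 → run D
t=13: queue=[G,E,D] q_used=0 → run G
t=14: queue=[G,E,D] q_used=1 → run G
t=15: queue=[G,E,D] q_used=2 → run G
t=16: queue=[E,D] q_used=0 → run E
t=17: queue=[E,D] q_used=1 → run E
t=18: queue=[E,D] q_used=2 → run E
t=19: queue=[D,E] q_used=0 → run D
t=20: queue=[D,E] q_used=1 → run D
t=21: queue=[E] q_used=0 → run E
t=22: queue=[E] q_used=1 → run E
t=23: (idle)
t=24: (idle)
t=25: (idle)

running at tick 11 = D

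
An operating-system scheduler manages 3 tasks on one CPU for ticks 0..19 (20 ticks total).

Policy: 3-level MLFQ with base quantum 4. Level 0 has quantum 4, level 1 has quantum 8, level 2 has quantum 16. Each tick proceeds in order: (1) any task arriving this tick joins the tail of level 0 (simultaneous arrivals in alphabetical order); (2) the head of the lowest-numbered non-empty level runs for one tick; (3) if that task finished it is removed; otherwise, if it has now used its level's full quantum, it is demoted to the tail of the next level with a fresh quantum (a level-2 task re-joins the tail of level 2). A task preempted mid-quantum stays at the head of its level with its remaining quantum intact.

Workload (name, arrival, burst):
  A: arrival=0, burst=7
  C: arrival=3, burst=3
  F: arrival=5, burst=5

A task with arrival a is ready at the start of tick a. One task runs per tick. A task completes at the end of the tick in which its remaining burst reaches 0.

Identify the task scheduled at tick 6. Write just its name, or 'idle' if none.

running at tick 6 = C

t=0: L0/L1/L2 = A/-/- → run A
t=1: L0/L1/L2 = A/-/- → run A
t=2: L0/L1/L2 = A/-/- → run A
t=3: L0/L1/L2 = AC/-/- → run A
t=4: L0/L1/L2 = C/A/- → run C
t=5: L0/L1/L2 = CF/A/- → run C
t=6: L0/L1/L2 = CF/A/- → run C
t=7: L0/L1/L2 = F/A/- → run F
t=8: L0/L1/L2 = F/A/- → run F
t=9: L0/L1/L2 = F/A/- → run F
t=10: L0/L1/L2 = F/A/- → run F
t=11: L0/L1/L2 = -/AF/- → run A
t=12: L0/L1/L2 = -/AF/- → run A
t=13: L0/L1/L2 = -/AF/- → run A
t=14: L0/L1/L2 = -/F/- → run F
t=15: (idle)
t=16: (idle)
t=17: (idle)
t=18: (idle)
t=19: (idle)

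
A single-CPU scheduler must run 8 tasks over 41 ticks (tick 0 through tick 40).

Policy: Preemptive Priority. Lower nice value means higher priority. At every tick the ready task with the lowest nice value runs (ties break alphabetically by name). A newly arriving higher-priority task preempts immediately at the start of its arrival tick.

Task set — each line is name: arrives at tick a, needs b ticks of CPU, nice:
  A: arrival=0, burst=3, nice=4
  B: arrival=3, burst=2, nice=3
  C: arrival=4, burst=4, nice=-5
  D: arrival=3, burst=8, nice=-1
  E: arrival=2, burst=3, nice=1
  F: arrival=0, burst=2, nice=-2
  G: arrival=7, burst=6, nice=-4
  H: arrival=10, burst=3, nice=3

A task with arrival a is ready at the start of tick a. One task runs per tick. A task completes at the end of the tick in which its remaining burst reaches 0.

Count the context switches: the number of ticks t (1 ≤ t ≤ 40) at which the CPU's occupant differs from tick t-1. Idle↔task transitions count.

context switches = 10

t=0: ready={A,F} → run F
t=1: ready={A,F} → run F
t=2: ready={A,E} → run E
t=3: ready={A,B,D,E} → run D
t=4: ready={A,B,C,D,E} → run C
t=5: ready={A,B,C,D,E} → run C
t=6: ready={A,B,C,D,E} → run C
t=7: ready={A,B,C,D,E,G} → run C
t=8: ready={A,B,D,E,G} → run G
t=9: ready={A,B,D,E,G} → run G
t=10: ready={A,B,D,E,G,H} → run G
t=11: ready={A,B,D,E,G,H} → run G
t=12: ready={A,B,D,E,G,H} → run G
t=13: ready={A,B,D,E,G,H} → run G
t=14: ready={A,B,D,E,H} → run D
t=15: ready={A,B,D,E,H} → run D
t=16: ready={A,B,D,E,H} → run D
t=17: ready={A,B,D,E,H} → run D
t=18: ready={A,B,D,E,H} → run D
t=19: ready={A,B,D,E,H} → run D
t=20: ready={A,B,D,E,H} → run D
t=21: ready={A,B,E,H} → run E
t=22: ready={A,B,E,H} → run E
t=23: ready={A,B,H} → run B
t=24: ready={A,B,H} → run B
t=25: ready={A,H} → run H
t=26: ready={A,H} → run H
t=27: ready={A,H} → run H
t=28: ready={A} → run A
t=29: ready={A} → run A
t=30: ready={A} → run A
t=31: (idle)
t=32: (idle)
t=33: (idle)
t=34: (idle)
t=35: (idle)
t=36: (idle)
t=37: (idle)
t=38: (idle)
t=39: (idle)
t=40: (idle)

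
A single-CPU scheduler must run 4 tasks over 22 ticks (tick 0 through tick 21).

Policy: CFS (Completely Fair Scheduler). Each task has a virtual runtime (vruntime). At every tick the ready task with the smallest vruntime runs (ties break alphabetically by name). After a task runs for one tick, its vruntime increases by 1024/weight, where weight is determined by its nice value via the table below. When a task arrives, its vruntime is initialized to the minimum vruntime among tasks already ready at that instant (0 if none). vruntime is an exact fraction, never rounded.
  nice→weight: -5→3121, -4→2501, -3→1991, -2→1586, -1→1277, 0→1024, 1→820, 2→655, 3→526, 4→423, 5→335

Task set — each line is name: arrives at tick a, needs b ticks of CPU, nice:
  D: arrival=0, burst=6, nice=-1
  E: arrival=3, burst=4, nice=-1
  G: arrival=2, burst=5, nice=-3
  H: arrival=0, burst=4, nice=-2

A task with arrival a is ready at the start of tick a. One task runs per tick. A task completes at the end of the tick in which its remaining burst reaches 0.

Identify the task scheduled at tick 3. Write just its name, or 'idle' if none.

running at tick 3 = E

t=0: vr[D=0 H=0] → run D
t=1: vr[D=1024/1277 H=0] → run H
t=2: vr[D=1024/1277 G=512/793 H=512/793] → run G
t=3: vr[D=1024/1277 E=512/793 G=1831424/1578863 H=512/793] → run E
t=4: vr[D=1024/1277 E=1465856/1012661 G=1831424/1578863 H=512/793] → run H
t=5: vr[D=1024/1277 E=1465856/1012661 G=1831424/1578863 H=1024/793] → run D
t=6: vr[D=2048/1277 E=1465856/1012661 G=1831424/1578863 H=1024/793] → run G
t=7: vr[D=2048/1277 E=1465856/1012661 G=2643456/1578863 H=1024/793] → run H
t=8: vr[D=2048/1277 E=1465856/1012661 G=2643456/1578863 H=1536/793] → run E
t=9: vr[D=2048/1277 E=2277888/1012661 G=2643456/1578863 H=1536/793] → run D
t=10: vr[D=3072/1277 E=2277888/1012661 G=2643456/1578863 H=1536/793] → run G
t=11: vr[D=3072/1277 E=2277888/1012661 G=3455488/1578863 H=1536/793] → run H
t=12: vr[D=3072/1277 E=2277888/1012661 G=3455488/1578863] → run G
t=13: vr[D=3072/1277 E=2277888/1012661 G=4267520/1578863] → run E
t=14: vr[D=3072/1277 E=3089920/1012661 G=4267520/1578863] → run D
t=15: vr[D=4096/1277 E=3089920/1012661 G=4267520/1578863] → run G
t=16: vr[D=4096/1277 E=3089920/1012661] → run E
t=17: vr[D=4096/1277] → run D
t=18: vr[D=5120/1277] → run D
t=19: (idle)
t=20: (idle)
t=21: (idle)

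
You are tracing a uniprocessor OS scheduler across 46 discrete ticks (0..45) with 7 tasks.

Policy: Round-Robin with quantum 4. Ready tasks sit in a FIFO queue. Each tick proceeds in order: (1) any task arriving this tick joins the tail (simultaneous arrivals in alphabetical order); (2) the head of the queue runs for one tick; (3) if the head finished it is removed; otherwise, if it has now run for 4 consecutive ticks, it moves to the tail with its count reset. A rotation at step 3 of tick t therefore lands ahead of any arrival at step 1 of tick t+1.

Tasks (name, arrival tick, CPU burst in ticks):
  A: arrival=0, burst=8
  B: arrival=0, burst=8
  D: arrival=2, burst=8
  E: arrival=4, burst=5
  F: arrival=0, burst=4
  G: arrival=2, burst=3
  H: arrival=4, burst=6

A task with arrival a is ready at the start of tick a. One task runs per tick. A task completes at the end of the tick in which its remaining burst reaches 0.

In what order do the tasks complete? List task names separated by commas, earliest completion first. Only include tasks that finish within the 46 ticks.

t=0: queue=[A,B,F] q_used=0 → run A
t=1: queue=[A,B,F] q_used=1 → run A
t=2: queue=[A,B,F,D,G] q_used=2 → run A
t=3: queue=[A,B,F,D,G] q_used=3 → run A
t=4: queue=[B,F,D,G,A,E,H] q_used=0 → run B
t=5: queue=[B,F,D,G,A,E,H] q_used=1 → run B
t=6: queue=[B,F,D,G,A,E,H] q_used=2 → run B
t=7: queue=[B,F,D,G,A,E,H] q_used=3 → run B
t=8: queue=[F,D,G,A,E,H,B] q_used=0 → run F
t=9: queue=[F,D,G,A,E,H,B] q_used=1 → run F
t=10: queue=[F,D,G,A,E,H,B] q_used=2 → run F
t=11: queue=[F,D,G,A,E,H,B] q_used=3 → run F
t=12: queue=[D,G,A,E,H,B] q_used=0 → run D
t=13: queue=[D,G,A,E,H,B] q_used=1 → run D
t=14: queue=[D,G,A,E,H,B] q_used=2 → run D
t=15: queue=[D,G,A,E,H,B] q_used=3 → run D
t=16: queue=[G,A,E,H,B,D] q_used=0 → run G
t=17: queue=[G,A,E,H,B,D] q_used=1 → run G
t=18: queue=[G,A,E,H,B,D] q_used=2 → run G
t=19: queue=[A,E,H,B,D] q_used=0 → run A
t=20: queue=[A,E,H,B,D] q_used=1 → run A
t=21: queue=[A,E,H,B,D] q_used=2 → run A
t=22: queue=[A,E,H,B,D] q_used=3 → run A
t=23: queue=[E,H,B,D] q_used=0 → run E
t=24: queue=[E,H,B,D] q_used=1 → run E
t=25: queue=[E,H,B,D] q_used=2 → run E
t=26: queue=[E,H,B,D] q_used=3 → run E
t=27: queue=[H,B,D,E] q_used=0 → run H
t=28: queue=[H,B,D,E] q_used=1 → run H
t=29: queue=[H,B,D,E] q_used=2 → run H
t=30: queue=[H,B,D,E] q_used=3 → run H
t=31: queue=[B,D,E,H] q_used=0 → run B
t=32: queue=[B,D,E,H] q_used=1 → run B
t=33: queue=[B,D,E,H] q_used=2 → run B
t=34: queue=[B,D,E,H] q_used=3 → run B
t=35: queue=[D,E,H] q_used=0 → run D
t=36: queue=[D,E,H] q_used=1 → run D
t=37: queue=[D,E,H] q_used=2 → run D
t=38: queue=[D,E,H] q_used=3 → run D
t=39: queue=[E,H] q_used=0 → run E
t=40: queue=[H] q_used=0 → run H
t=41: queue=[H] q_used=1 → run H
t=42: (idle)
t=43: (idle)
t=44: (idle)
t=45: (idle)

completion order = F, G, A, B, D, E, H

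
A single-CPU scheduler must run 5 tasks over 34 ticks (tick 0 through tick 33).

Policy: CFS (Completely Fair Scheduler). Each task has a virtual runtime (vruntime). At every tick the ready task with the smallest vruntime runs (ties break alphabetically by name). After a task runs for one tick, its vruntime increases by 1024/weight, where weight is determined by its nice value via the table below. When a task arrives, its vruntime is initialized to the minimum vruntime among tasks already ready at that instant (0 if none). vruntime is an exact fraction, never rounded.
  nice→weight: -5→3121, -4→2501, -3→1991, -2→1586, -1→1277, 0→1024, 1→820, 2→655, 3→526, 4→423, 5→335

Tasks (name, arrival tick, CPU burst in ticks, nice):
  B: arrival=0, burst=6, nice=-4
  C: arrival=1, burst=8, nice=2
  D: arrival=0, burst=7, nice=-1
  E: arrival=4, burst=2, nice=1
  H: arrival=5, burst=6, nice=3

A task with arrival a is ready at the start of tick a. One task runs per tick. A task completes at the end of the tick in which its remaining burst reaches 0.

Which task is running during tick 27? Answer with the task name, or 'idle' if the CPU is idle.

running at tick 27 = H

t=0: vr[B=0 D=0] → run B
t=1: vr[B=1024/2501 C=0 D=0] → run C
t=2: vr[B=1024/2501 C=1024/655 D=0] → run D
t=3: vr[B=1024/2501 C=1024/655 D=1024/1277] → run B
t=4: vr[B=2048/2501 C=1024/655 D=1024/1277 E=1024/1277] → run D
t=5: vr[B=2048/2501 C=1024/655 D=2048/1277 E=1024/1277 H=1024/1277] → run E
t=6: vr[B=2048/2501 C=1024/655 D=2048/1277 E=536832/261785 H=1024/1277] → run H
t=7: vr[B=2048/2501 C=1024/655 D=2048/1277 E=536832/261785 H=923136/335851] → run B
t=8: vr[B=3072/2501 C=1024/655 D=2048/1277 E=536832/261785 H=923136/335851] → run B
t=9: vr[B=4096/2501 C=1024/655 D=2048/1277 E=536832/261785 H=923136/335851] → run C
t=10: vr[B=4096/2501 C=2048/655 D=2048/1277 E=536832/261785 H=923136/335851] → run D
t=11: vr[B=4096/2501 C=2048/655 D=3072/1277 E=536832/261785 H=923136/335851] → run B
t=12: vr[B=5120/2501 C=2048/655 D=3072/1277 E=536832/261785 H=923136/335851] → run B
t=13: vr[C=2048/655 D=3072/1277 E=536832/261785 H=923136/335851] → run E
t=14: vr[C=2048/655 D=3072/1277 H=923136/335851] → run D
t=15: vr[C=2048/655 D=4096/1277 H=923136/335851] → run H
t=16: vr[C=2048/655 D=4096/1277 H=1576960/335851] → run C
t=17: vr[C=3072/655 D=4096/1277 H=1576960/335851] → run D
t=18: vr[C=3072/655 D=5120/1277 H=1576960/335851] → run D
t=19: vr[C=3072/655 D=6144/1277 H=1576960/335851] → run C
t=20: vr[C=4096/655 D=6144/1277 H=1576960/335851] → run H
t=21: vr[C=4096/655 D=6144/1277 H=2230784/335851] → run D
t=22: vr[C=4096/655 H=2230784/335851] → run C
t=23: vr[C=1024/131 H=2230784/335851] → run H
t=24: vr[C=1024/131 H=2884608/335851] → run C
t=25: vr[C=6144/655 H=2884608/335851] → run H
t=26: vr[C=6144/655 H=3538432/335851] → run C
t=27: vr[C=7168/655 H=3538432/335851] → run H
t=28: vr[C=7168/655] → run C
t=29: (idle)
t=30: (idle)
t=31: (idle)
t=32: (idle)
t=33: (idle)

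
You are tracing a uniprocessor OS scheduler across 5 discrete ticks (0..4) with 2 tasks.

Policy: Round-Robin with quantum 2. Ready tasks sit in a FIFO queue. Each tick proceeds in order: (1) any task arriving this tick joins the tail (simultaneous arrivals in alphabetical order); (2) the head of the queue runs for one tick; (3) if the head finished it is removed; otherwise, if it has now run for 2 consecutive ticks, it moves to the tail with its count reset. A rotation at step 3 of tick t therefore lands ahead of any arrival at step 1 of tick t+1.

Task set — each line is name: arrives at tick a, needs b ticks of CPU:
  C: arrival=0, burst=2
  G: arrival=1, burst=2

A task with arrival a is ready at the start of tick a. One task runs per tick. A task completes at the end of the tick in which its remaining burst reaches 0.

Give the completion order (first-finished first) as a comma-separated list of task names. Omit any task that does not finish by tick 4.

completion order = C, G

t=0: queue=[C] q_used=0 → run C
t=1: queue=[C,G] q_used=1 → run C
t=2: queue=[G] q_used=0 → run G
t=3: queue=[G] q_used=1 → run G
t=4: (idle)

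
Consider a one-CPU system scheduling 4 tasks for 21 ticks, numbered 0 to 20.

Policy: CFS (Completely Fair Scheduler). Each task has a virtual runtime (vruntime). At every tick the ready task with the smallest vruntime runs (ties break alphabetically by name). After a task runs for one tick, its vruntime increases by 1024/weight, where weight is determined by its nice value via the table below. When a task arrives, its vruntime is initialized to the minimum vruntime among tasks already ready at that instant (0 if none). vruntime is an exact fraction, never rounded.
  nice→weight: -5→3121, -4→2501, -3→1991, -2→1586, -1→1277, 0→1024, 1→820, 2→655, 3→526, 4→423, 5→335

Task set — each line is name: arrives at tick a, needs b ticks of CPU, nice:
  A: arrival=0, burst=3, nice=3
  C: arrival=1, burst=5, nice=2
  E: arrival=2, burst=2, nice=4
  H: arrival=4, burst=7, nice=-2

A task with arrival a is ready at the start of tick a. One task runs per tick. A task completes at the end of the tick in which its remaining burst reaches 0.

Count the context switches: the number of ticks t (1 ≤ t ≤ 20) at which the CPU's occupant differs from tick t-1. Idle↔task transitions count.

t=0: vr[A=0] → run A
t=1: vr[A=512/263 C=512/263] → run A
t=2: vr[A=1024/263 C=512/263 E=512/263] → run C
t=3: vr[A=1024/263 C=604672/172265 E=512/263] → run E
t=4: vr[A=1024/263 C=604672/172265 E=485888/111249 H=604672/172265] → run C
t=5: vr[A=1024/263 C=873984/172265 E=485888/111249 H=604672/172265] → run H
t=6: vr[A=1024/263 C=873984/172265 E=485888/111249 H=567704576/136606145] → run A
t=7: vr[C=873984/172265 E=485888/111249 H=567704576/136606145] → run H
t=8: vr[C=873984/172265 E=485888/111249 H=655904256/136606145] → run E
t=9: vr[C=873984/172265 H=655904256/136606145] → run H
t=10: vr[C=873984/172265 H=744103936/136606145] → run C
t=11: vr[C=1143296/172265 H=744103936/136606145] → run H
t=12: vr[C=1143296/172265 H=832303616/136606145] → run H
t=13: vr[C=1143296/172265 H=920503296/136606145] → run C
t=14: vr[C=1412608/172265 H=920503296/136606145] → run H
t=15: vr[C=1412608/172265 H=1008702976/136606145] → run H
t=16: vr[C=1412608/172265] → run C
t=17: (idle)
t=18: (idle)
t=19: (idle)
t=20: (idle)

context switches = 14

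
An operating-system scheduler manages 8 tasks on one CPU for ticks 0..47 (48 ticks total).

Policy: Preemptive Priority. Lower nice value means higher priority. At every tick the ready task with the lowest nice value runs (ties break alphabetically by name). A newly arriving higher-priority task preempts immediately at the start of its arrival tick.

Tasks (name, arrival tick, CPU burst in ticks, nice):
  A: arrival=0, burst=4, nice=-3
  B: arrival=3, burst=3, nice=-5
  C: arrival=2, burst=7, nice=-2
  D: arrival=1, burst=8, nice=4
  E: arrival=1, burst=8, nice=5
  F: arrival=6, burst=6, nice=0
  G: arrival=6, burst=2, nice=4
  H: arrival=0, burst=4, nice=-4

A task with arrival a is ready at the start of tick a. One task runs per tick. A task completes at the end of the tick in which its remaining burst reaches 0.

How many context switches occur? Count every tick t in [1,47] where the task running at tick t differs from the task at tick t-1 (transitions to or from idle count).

t=0: ready={A,H} → run H
t=1: ready={A,D,E,H} → run H
t=2: ready={A,C,D,E,H} → run H
t=3: ready={A,B,C,D,E,H} → run B
t=4: ready={A,B,C,D,E,H} → run B
t=5: ready={A,B,C,D,E,H} → run B
t=6: ready={A,C,D,E,F,G,H} → run H
t=7: ready={A,C,D,E,F,G} → run A
t=8: ready={A,C,D,E,F,G} → run A
t=9: ready={A,C,D,E,F,G} → run A
t=10: ready={A,C,D,E,F,G} → run A
t=11: ready={C,D,E,F,G} → run C
t=12: ready={C,D,E,F,G} → run C
t=13: ready={C,D,E,F,G} → run C
t=14: ready={C,D,E,F,G} → run C
t=15: ready={C,D,E,F,G} → run C
t=16: ready={C,D,E,F,G} → run C
t=17: ready={C,D,E,F,G} → run C
t=18: ready={D,E,F,G} → run F
t=19: ready={D,E,F,G} → run F
t=20: ready={D,E,F,G} → run F
t=21: ready={D,E,F,G} → run F
t=22: ready={D,E,F,G} → run F
t=23: ready={D,E,F,G} → run F
t=24: ready={D,E,G} → run D
t=25: ready={D,E,G} → run D
t=26: ready={D,E,G} → run D
t=27: ready={D,E,G} → run D
t=28: ready={D,E,G} → run D
t=29: ready={D,E,G} → run D
t=30: ready={D,E,G} → run D
t=31: ready={D,E,G} → run D
t=32: ready={E,G} → run G
t=33: ready={E,G} → run G
t=34: ready={E} → run E
t=35: ready={E} → run E
t=36: ready={E} → run E
t=37: ready={E} → run E
t=38: ready={E} → run E
t=39: ready={E} → run E
t=40: ready={E} → run E
t=41: ready={E} → run E
t=42: (idle)
t=43: (idle)
t=44: (idle)
t=45: (idle)
t=46: (idle)
t=47: (idle)

context switches = 9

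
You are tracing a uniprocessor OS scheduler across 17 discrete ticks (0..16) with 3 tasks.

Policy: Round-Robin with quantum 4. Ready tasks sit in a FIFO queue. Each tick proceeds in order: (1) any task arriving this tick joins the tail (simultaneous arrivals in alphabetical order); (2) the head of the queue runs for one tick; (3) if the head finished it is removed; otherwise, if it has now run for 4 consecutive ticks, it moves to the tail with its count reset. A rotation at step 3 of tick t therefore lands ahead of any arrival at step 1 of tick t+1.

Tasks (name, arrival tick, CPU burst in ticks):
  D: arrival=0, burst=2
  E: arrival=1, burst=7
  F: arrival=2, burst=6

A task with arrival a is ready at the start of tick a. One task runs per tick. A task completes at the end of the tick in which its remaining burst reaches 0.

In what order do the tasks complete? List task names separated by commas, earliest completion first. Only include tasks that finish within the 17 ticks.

completion order = D, E, F

t=0: queue=[D] q_used=0 → run D
t=1: queue=[D,E] q_used=1 → run D
t=2: queue=[E,F] q_used=0 → run E
t=3: queue=[E,F] q_used=1 → run E
t=4: queue=[E,F] q_used=2 → run E
t=5: queue=[E,F] q_used=3 → run E
t=6: queue=[F,E] q_used=0 → run F
t=7: queue=[F,E] q_used=1 → run F
t=8: queue=[F,E] q_used=2 → run F
t=9: queue=[F,E] q_used=3 → run F
t=10: queue=[E,F] q_used=0 → run E
t=11: queue=[E,F] q_used=1 → run E
t=12: queue=[E,F] q_used=2 → run E
t=13: queue=[F] q_used=0 → run F
t=14: queue=[F] q_used=1 → run F
t=15: (idle)
t=16: (idle)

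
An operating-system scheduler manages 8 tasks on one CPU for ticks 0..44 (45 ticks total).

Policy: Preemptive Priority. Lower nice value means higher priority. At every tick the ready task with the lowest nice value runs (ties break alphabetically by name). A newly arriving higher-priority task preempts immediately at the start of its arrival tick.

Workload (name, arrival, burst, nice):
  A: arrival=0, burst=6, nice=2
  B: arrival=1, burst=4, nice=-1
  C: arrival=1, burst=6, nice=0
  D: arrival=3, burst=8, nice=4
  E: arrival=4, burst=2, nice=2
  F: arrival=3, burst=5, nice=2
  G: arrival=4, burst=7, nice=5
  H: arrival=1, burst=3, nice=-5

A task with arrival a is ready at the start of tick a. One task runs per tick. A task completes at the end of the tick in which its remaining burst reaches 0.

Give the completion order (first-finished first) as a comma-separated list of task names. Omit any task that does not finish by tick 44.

t=0: ready={A} → run A
t=1: ready={A,B,C,H} → run H
t=2: ready={A,B,C,H} → run H
t=3: ready={A,B,C,D,F,H} → run H
t=4: ready={A,B,C,D,E,F,G} → run B
t=5: ready={A,B,C,D,E,F,G} → run B
t=6: ready={A,B,C,D,E,F,G} → run B
t=7: ready={A,B,C,D,E,F,G} → run B
t=8: ready={A,C,D,E,F,G} → run C
t=9: ready={A,C,D,E,F,G} → run C
t=10: ready={A,C,D,E,F,G} → run C
t=11: ready={A,C,D,E,F,G} → run C
t=12: ready={A,C,D,E,F,G} → run C
t=13: ready={A,C,D,E,F,G} → run C
t=14: ready={A,D,E,F,G} → run A
t=15: ready={A,D,E,F,G} → run A
t=16: ready={A,D,E,F,G} → run A
t=17: ready={A,D,E,F,G} → run A
t=18: ready={A,D,E,F,G} → run A
t=19: ready={D,E,F,G} → run E
t=20: ready={D,E,F,G} → run E
t=21: ready={D,F,G} → run F
t=22: ready={D,F,G} → run F
t=23: ready={D,F,G} → run F
t=24: ready={D,F,G} → run F
t=25: ready={D,F,G} → run F
t=26: ready={D,G} → run D
t=27: ready={D,G} → run D
t=28: ready={D,G} → run D
t=29: ready={D,G} → run D
t=30: ready={D,G} → run D
t=31: ready={D,G} → run D
t=32: ready={D,G} → run D
t=33: ready={D,G} → run D
t=34: ready={G} → run G
t=35: ready={G} → run G
t=36: ready={G} → run G
t=37: ready={G} → run G
t=38: ready={G} → run G
t=39: ready={G} → run G
t=40: ready={G} → run G
t=41: (idle)
t=42: (idle)
t=43: (idle)
t=44: (idle)

completion order = H, B, C, A, E, F, D, G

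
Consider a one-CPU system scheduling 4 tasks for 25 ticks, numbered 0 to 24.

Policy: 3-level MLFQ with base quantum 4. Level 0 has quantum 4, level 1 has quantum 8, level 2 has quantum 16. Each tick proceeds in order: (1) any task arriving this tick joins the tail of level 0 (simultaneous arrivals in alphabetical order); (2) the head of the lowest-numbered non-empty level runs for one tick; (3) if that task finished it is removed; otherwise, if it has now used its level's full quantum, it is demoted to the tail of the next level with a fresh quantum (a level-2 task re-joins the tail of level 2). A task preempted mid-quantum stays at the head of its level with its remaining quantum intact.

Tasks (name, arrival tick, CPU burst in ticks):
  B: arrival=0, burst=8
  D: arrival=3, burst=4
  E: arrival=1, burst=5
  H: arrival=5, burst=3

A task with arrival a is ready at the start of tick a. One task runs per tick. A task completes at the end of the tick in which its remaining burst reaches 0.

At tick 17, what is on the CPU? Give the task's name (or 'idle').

t=0: L0/L1/L2 = B/-/- → run B
t=1: L0/L1/L2 = BE/-/- → run B
t=2: L0/L1/L2 = BE/-/- → run B
t=3: L0/L1/L2 = BED/-/- → run B
t=4: L0/L1/L2 = ED/B/- → run E
t=5: L0/L1/L2 = EDH/B/- → run E
t=6: L0/L1/L2 = EDH/B/- → run E
t=7: L0/L1/L2 = EDH/B/- → run E
t=8: L0/L1/L2 = DH/BE/- → run D
t=9: L0/L1/L2 = DH/BE/- → run D
t=10: L0/L1/L2 = DH/BE/- → run D
t=11: L0/L1/L2 = DH/BE/- → run D
t=12: L0/L1/L2 = H/BE/- → run H
t=13: L0/L1/L2 = H/BE/- → run H
t=14: L0/L1/L2 = H/BE/- → run H
t=15: L0/L1/L2 = -/BE/- → run B
t=16: L0/L1/L2 = -/BE/- → run B
t=17: L0/L1/L2 = -/BE/- → run B
t=18: L0/L1/L2 = -/BE/- → run B
t=19: L0/L1/L2 = -/E/- → run E
t=20: (idle)
t=21: (idle)
t=22: (idle)
t=23: (idle)
t=24: (idle)

running at tick 17 = B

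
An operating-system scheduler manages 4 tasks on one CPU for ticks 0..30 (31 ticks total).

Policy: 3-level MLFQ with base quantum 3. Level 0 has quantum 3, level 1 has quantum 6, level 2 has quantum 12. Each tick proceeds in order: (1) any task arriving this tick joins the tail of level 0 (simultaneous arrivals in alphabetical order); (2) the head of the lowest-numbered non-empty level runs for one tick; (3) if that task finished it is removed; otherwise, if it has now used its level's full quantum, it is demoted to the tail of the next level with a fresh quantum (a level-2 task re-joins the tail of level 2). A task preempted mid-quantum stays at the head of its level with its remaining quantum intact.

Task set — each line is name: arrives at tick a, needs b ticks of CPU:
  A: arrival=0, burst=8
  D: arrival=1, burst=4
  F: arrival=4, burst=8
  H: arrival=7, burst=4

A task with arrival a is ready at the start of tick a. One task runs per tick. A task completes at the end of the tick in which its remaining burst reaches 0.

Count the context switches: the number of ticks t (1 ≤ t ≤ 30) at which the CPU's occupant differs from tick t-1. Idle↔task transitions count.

context switches = 8

t=0: L0/L1/L2 = A/-/- → run A
t=1: L0/L1/L2 = AD/-/- → run A
t=2: L0/L1/L2 = AD/-/- → run A
t=3: L0/L1/L2 = D/A/- → run D
t=4: L0/L1/L2 = DF/A/- → run D
t=5: L0/L1/L2 = DF/A/- → run D
t=6: L0/L1/L2 = F/AD/- → run F
t=7: L0/L1/L2 = FH/AD/- → run F
t=8: L0/L1/L2 = FH/AD/- → run F
t=9: L0/L1/L2 = H/ADF/- → run H
t=10: L0/L1/L2 = H/ADF/- → run H
t=11: L0/L1/L2 = H/ADF/- → run H
t=12: L0/L1/L2 = -/ADFH/- → run A
t=13: L0/L1/L2 = -/ADFH/- → run A
t=14: L0/L1/L2 = -/ADFH/- → run A
t=15: L0/L1/L2 = -/ADFH/- → run A
t=16: L0/L1/L2 = -/ADFH/- → run A
t=17: L0/L1/L2 = -/DFH/- → run D
t=18: L0/L1/L2 = -/FH/- → run F
t=19: L0/L1/L2 = -/FH/- → run F
t=20: L0/L1/L2 = -/FH/- → run F
t=21: L0/L1/L2 = -/FH/- → run F
t=22: L0/L1/L2 = -/FH/- → run F
t=23: L0/L1/L2 = -/H/- → run H
t=24: (idle)
t=25: (idle)
t=26: (idle)
t=27: (idle)
t=28: (idle)
t=29: (idle)
t=30: (idle)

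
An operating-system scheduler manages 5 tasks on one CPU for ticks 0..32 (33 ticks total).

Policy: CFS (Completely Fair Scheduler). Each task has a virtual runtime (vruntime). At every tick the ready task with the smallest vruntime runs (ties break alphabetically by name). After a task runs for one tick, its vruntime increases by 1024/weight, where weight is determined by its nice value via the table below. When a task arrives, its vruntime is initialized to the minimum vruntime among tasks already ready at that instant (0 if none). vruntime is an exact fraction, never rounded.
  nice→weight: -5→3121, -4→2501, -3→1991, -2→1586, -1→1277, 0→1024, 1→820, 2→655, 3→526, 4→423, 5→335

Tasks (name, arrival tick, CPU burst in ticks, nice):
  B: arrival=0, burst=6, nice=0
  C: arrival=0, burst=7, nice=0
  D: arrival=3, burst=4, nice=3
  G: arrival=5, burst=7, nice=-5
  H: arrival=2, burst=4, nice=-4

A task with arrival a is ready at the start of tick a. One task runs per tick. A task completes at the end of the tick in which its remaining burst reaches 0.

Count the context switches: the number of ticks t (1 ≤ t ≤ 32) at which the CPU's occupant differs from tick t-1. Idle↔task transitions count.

context switches = 26

t=0: vr[B=0 C=0] → run B
t=1: vr[B=1 C=0] → run C
t=2: vr[B=1 C=1 H=1] → run B
t=3: vr[B=2 C=1 D=1 H=1] → run C
t=4: vr[B=2 C=2 D=1 H=1] → run D
t=5: vr[B=2 C=2 D=775/263 G=1 H=1] → run G
t=6: vr[B=2 C=2 D=775/263 G=4145/3121 H=1] → run H
t=7: vr[B=2 C=2 D=775/263 G=4145/3121 H=3525/2501] → run G
t=8: vr[B=2 C=2 D=775/263 G=5169/3121 H=3525/2501] → run H
t=9: vr[B=2 C=2 D=775/263 G=5169/3121 H=4549/2501] → run G
t=10: vr[B=2 C=2 D=775/263 G=6193/3121 H=4549/2501] → run H
t=11: vr[B=2 C=2 D=775/263 G=6193/3121 H=5573/2501] → run G
t=12: vr[B=2 C=2 D=775/263 G=7217/3121 H=5573/2501] → run B
t=13: vr[B=3 C=2 D=775/263 G=7217/3121 H=5573/2501] → run C
t=14: vr[B=3 C=3 D=775/263 G=7217/3121 H=5573/2501] → run H
t=15: vr[B=3 C=3 D=775/263 G=7217/3121] → run G
t=16: vr[B=3 C=3 D=775/263 G=8241/3121] → run G
t=17: vr[B=3 C=3 D=775/263 G=9265/3121] → run D
t=18: vr[B=3 C=3 D=1287/263 G=9265/3121] → run G
t=19: vr[B=3 C=3 D=1287/263] → run B
t=20: vr[B=4 C=3 D=1287/263] → run C
t=21: vr[B=4 C=4 D=1287/263] → run B
t=22: vr[B=5 C=4 D=1287/263] → run C
t=23: vr[B=5 C=5 D=1287/263] → run D
t=24: vr[B=5 C=5 D=1799/263] → run B
t=25: vr[C=5 D=1799/263] → run C
t=26: vr[C=6 D=1799/263] → run C
t=27: vr[D=1799/263] → run D
t=28: (idle)
t=29: (idle)
t=30: (idle)
t=31: (idle)
t=32: (idle)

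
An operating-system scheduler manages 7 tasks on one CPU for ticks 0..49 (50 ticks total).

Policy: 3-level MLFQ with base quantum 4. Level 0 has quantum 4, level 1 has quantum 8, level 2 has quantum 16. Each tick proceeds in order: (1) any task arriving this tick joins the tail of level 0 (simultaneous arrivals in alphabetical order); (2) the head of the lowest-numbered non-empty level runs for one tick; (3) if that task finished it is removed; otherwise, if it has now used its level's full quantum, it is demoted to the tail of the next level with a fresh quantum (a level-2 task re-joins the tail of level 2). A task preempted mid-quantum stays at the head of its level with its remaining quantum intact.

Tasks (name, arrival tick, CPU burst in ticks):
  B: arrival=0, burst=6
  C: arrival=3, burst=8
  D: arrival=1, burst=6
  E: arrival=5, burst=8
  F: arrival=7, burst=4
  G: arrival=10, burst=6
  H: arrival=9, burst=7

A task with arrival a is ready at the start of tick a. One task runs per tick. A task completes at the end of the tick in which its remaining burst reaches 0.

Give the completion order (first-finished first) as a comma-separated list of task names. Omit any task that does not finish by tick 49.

t=0: L0/L1/L2 = B/-/- → run B
t=1: L0/L1/L2 = BD/-/- → run B
t=2: L0/L1/L2 = BD/-/- → run B
t=3: L0/L1/L2 = BDC/-/- → run B
t=4: L0/L1/L2 = DC/B/- → run D
t=5: L0/L1/L2 = DCE/B/- → run D
t=6: L0/L1/L2 = DCE/B/- → run D
t=7: L0/L1/L2 = DCEF/B/- → run D
t=8: L0/L1/L2 = CEF/BD/- → run C
t=9: L0/L1/L2 = CEFH/BD/- → run C
t=10: L0/L1/L2 = CEFHG/BD/- → run C
t=11: L0/L1/L2 = CEFHG/BD/- → run C
t=12: L0/L1/L2 = EFHG/BDC/- → run E
t=13: L0/L1/L2 = EFHG/BDC/- → run E
t=14: L0/L1/L2 = EFHG/BDC/- → run E
t=15: L0/L1/L2 = EFHG/BDC/- → run E
t=16: L0/L1/L2 = FHG/BDCE/- → run F
t=17: L0/L1/L2 = FHG/BDCE/- → run F
t=18: L0/L1/L2 = FHG/BDCE/- → run F
t=19: L0/L1/L2 = FHG/BDCE/- → run F
t=20: L0/L1/L2 = HG/BDCE/- → run H
t=21: L0/L1/L2 = HG/BDCE/- → run H
t=22: L0/L1/L2 = HG/BDCE/- → run H
t=23: L0/L1/L2 = HG/BDCE/- → run H
t=24: L0/L1/L2 = G/BDCEH/- → run G
t=25: L0/L1/L2 = G/BDCEH/- → run G
t=26: L0/L1/L2 = G/BDCEH/- → run G
t=27: L0/L1/L2 = G/BDCEH/- → run G
t=28: L0/L1/L2 = -/BDCEHG/- → run B
t=29: L0/L1/L2 = -/BDCEHG/- → run B
t=30: L0/L1/L2 = -/DCEHG/- → run D
t=31: L0/L1/L2 = -/DCEHG/- → run D
t=32: L0/L1/L2 = -/CEHG/- → run C
t=33: L0/L1/L2 = -/CEHG/- → run C
t=34: L0/L1/L2 = -/CEHG/- → run C
t=35: L0/L1/L2 = -/CEHG/- → run C
t=36: L0/L1/L2 = -/EHG/- → run E
t=37: L0/L1/L2 = -/EHG/- → run E
t=38: L0/L1/L2 = -/EHG/- → run E
t=39: L0/L1/L2 = -/EHG/- → run E
t=40: L0/L1/L2 = -/HG/- → run H
t=41: L0/L1/L2 = -/HG/- → run H
t=42: L0/L1/L2 = -/HG/- → run H
t=43: L0/L1/L2 = -/G/- → run G
t=44: L0/L1/L2 = -/G/- → run G
t=45: (idle)
t=46: (idle)
t=47: (idle)
t=48: (idle)
t=49: (idle)

completion order = F, B, D, C, E, H, G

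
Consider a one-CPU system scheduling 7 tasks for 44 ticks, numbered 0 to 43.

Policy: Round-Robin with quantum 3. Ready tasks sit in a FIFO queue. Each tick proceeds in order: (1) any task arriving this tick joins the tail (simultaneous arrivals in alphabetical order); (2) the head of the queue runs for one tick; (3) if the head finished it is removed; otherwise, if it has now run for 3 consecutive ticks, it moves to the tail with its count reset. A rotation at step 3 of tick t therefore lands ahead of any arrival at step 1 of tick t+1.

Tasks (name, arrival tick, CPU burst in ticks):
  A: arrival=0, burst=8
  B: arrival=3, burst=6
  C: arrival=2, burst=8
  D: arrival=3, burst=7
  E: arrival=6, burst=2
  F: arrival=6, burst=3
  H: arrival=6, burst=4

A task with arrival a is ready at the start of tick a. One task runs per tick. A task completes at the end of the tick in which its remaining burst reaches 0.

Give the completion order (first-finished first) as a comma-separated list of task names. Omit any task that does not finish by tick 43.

completion order = E, F, A, B, C, H, D

t=0: queue=[A] q_used=0 → run A
t=1: queue=[A] q_used=1 → run A
t=2: queue=[A,C] q_used=2 → run A
t=3: queue=[C,A,B,D] q_used=0 → run C
t=4: queue=[C,A,B,D] q_used=1 → run C
t=5: queue=[C,A,B,D] q_used=2 → run C
t=6: queue=[A,B,D,C,E,F,H] q_used=0 → run A
t=7: queue=[A,B,D,C,E,F,H] q_used=1 → run A
t=8: queue=[A,B,D,C,E,F,H] q_used=2 → run A
t=9: queue=[B,D,C,E,F,H,A] q_used=0 → run B
t=10: queue=[B,D,C,E,F,H,A] q_used=1 → run B
t=11: queue=[B,D,C,E,F,H,A] q_used=2 → run B
t=12: queue=[D,C,E,F,H,A,B] q_used=0 → run D
t=13: queue=[D,C,E,F,H,A,B] q_used=1 → run D
t=14: queue=[D,C,E,F,H,A,B] q_used=2 → run D
t=15: queue=[C,E,F,H,A,B,D] q_used=0 → run C
t=16: queue=[C,E,F,H,A,B,D] q_used=1 → run C
t=17: queue=[C,E,F,H,A,B,D] q_used=2 → run C
t=18: queue=[E,F,H,A,B,D,C] q_used=0 → run E
t=19: queue=[E,F,H,A,B,D,C] q_used=1 → run E
t=20: queue=[F,H,A,B,D,C] q_used=0 → run F
t=21: queue=[F,H,A,B,D,C] q_used=1 → run F
t=22: queue=[F,H,A,B,D,C] q_used=2 → run F
t=23: queue=[H,A,B,D,C] q_used=0 → run H
t=24: queue=[H,A,B,D,C] q_used=1 → run H
t=25: queue=[H,A,B,D,C] q_used=2 → run H
t=26: queue=[A,B,D,C,H] q_used=0 → run A
t=27: queue=[A,B,D,C,H] q_used=1 → run A
t=28: queue=[B,D,C,H] q_used=0 → run B
t=29: queue=[B,D,C,H] q_used=1 → run B
t=30: queue=[B,D,C,H] q_used=2 → run B
t=31: queue=[D,C,H] q_used=0 → run D
t=32: queue=[D,C,H] q_used=1 → run D
t=33: queue=[D,C,H] q_used=2 → run D
t=34: queue=[C,H,D] q_used=0 → run C
t=35: queue=[C,H,D] q_used=1 → run C
t=36: queue=[H,D] q_used=0 → run H
t=37: queue=[D] q_used=0 → run D
t=38: (idle)
t=39: (idle)
t=40: (idle)
t=41: (idle)
t=42: (idle)
t=43: (idle)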